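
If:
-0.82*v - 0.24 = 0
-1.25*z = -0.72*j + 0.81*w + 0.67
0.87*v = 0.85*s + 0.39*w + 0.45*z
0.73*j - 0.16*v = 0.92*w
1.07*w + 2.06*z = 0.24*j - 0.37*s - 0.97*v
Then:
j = 2.39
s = -0.97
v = -0.29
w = 1.95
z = -0.42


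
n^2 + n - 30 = (n - 5)*(n + 6)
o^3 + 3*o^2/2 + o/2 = o*(o + 1/2)*(o + 1)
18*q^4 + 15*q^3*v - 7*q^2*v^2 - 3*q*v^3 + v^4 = (-3*q + v)^2*(q + v)*(2*q + v)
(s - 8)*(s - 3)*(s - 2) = s^3 - 13*s^2 + 46*s - 48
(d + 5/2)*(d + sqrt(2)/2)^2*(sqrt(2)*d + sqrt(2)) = sqrt(2)*d^4 + 2*d^3 + 7*sqrt(2)*d^3/2 + 3*sqrt(2)*d^2 + 7*d^2 + 7*sqrt(2)*d/4 + 5*d + 5*sqrt(2)/4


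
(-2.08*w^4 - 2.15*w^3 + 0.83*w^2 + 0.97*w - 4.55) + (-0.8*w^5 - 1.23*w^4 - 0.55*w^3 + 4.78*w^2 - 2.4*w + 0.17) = -0.8*w^5 - 3.31*w^4 - 2.7*w^3 + 5.61*w^2 - 1.43*w - 4.38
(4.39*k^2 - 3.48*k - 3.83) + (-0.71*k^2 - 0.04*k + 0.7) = 3.68*k^2 - 3.52*k - 3.13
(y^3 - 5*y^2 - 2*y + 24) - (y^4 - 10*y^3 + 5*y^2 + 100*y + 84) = -y^4 + 11*y^3 - 10*y^2 - 102*y - 60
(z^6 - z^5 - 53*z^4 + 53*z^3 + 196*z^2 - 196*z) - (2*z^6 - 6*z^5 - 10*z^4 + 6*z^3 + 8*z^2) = -z^6 + 5*z^5 - 43*z^4 + 47*z^3 + 188*z^2 - 196*z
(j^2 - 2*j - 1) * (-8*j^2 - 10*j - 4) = -8*j^4 + 6*j^3 + 24*j^2 + 18*j + 4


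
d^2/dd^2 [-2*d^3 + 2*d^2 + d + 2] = 4 - 12*d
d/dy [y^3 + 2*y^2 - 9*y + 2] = 3*y^2 + 4*y - 9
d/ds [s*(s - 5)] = 2*s - 5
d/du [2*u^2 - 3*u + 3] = 4*u - 3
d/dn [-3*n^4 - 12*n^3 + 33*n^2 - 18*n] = -12*n^3 - 36*n^2 + 66*n - 18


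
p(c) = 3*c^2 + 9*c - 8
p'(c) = 6*c + 9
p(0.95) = 3.26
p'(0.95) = 14.70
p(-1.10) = -14.27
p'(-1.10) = 2.40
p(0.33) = -4.70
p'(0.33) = 10.98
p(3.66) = 65.13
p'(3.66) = 30.96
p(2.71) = 38.42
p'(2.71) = 25.26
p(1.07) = 5.06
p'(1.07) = 15.42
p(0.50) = -2.75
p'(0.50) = 12.00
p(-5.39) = 30.65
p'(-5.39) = -23.34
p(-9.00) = 154.00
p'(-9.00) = -45.00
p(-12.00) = 316.00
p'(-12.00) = -63.00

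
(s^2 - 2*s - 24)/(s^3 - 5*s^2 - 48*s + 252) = (s + 4)/(s^2 + s - 42)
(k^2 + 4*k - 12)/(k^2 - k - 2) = (k + 6)/(k + 1)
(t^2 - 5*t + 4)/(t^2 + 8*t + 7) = (t^2 - 5*t + 4)/(t^2 + 8*t + 7)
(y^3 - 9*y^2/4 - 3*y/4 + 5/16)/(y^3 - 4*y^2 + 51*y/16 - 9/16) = (4*y^2 - 8*y - 5)/(4*y^2 - 15*y + 9)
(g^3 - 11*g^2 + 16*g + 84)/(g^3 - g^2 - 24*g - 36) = (g - 7)/(g + 3)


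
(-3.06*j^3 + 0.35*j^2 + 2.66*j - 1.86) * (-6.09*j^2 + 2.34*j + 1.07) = 18.6354*j^5 - 9.2919*j^4 - 18.6546*j^3 + 17.9263*j^2 - 1.5062*j - 1.9902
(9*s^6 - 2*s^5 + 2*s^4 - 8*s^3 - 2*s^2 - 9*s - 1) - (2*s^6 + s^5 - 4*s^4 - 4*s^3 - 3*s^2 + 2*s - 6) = 7*s^6 - 3*s^5 + 6*s^4 - 4*s^3 + s^2 - 11*s + 5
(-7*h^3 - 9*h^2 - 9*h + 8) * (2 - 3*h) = 21*h^4 + 13*h^3 + 9*h^2 - 42*h + 16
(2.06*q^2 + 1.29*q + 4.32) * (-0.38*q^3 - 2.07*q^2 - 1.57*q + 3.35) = -0.7828*q^5 - 4.7544*q^4 - 7.5461*q^3 - 4.0667*q^2 - 2.4609*q + 14.472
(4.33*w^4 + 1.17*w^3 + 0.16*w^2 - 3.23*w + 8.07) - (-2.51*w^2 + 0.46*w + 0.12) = 4.33*w^4 + 1.17*w^3 + 2.67*w^2 - 3.69*w + 7.95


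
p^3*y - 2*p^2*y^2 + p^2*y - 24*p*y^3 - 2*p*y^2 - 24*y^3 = (p - 6*y)*(p + 4*y)*(p*y + y)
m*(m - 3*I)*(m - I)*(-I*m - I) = -I*m^4 - 4*m^3 - I*m^3 - 4*m^2 + 3*I*m^2 + 3*I*m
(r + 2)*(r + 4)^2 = r^3 + 10*r^2 + 32*r + 32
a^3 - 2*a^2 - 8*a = a*(a - 4)*(a + 2)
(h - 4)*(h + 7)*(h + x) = h^3 + h^2*x + 3*h^2 + 3*h*x - 28*h - 28*x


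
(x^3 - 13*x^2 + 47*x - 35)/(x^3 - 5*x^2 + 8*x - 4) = (x^2 - 12*x + 35)/(x^2 - 4*x + 4)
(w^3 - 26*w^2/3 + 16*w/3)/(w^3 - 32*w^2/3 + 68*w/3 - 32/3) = w/(w - 2)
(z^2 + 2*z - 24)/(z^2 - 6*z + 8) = (z + 6)/(z - 2)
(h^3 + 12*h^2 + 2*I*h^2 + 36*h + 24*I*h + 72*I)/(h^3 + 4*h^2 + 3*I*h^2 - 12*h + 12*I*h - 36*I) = (h^2 + 2*h*(3 + I) + 12*I)/(h^2 + h*(-2 + 3*I) - 6*I)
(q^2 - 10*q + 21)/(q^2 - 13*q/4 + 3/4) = 4*(q - 7)/(4*q - 1)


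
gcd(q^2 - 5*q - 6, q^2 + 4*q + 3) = q + 1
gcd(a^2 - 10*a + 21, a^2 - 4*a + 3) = a - 3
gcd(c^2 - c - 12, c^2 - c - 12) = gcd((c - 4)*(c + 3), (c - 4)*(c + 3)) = c^2 - c - 12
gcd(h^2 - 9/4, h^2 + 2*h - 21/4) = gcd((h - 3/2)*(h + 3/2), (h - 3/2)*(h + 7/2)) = h - 3/2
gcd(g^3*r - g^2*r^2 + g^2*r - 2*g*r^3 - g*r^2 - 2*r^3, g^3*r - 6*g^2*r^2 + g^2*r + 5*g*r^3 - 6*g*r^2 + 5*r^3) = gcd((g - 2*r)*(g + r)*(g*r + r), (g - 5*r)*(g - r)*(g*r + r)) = g*r + r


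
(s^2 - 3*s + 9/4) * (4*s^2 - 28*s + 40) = 4*s^4 - 40*s^3 + 133*s^2 - 183*s + 90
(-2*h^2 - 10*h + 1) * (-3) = 6*h^2 + 30*h - 3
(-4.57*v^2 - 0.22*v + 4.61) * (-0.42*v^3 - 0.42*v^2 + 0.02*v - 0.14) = 1.9194*v^5 + 2.0118*v^4 - 1.9352*v^3 - 1.3008*v^2 + 0.123*v - 0.6454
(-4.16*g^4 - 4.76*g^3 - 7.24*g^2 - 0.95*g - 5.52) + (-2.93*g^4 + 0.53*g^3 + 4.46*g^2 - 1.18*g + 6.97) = -7.09*g^4 - 4.23*g^3 - 2.78*g^2 - 2.13*g + 1.45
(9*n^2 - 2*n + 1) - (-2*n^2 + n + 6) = 11*n^2 - 3*n - 5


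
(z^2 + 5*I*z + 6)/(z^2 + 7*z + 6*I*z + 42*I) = (z - I)/(z + 7)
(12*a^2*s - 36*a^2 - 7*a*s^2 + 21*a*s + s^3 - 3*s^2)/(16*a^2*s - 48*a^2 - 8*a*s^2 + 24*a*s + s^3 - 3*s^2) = (-3*a + s)/(-4*a + s)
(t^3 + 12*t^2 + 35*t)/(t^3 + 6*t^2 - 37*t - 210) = t/(t - 6)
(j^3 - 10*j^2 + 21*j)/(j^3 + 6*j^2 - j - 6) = j*(j^2 - 10*j + 21)/(j^3 + 6*j^2 - j - 6)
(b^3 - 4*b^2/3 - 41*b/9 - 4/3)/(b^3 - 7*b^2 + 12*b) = (9*b^2 + 15*b + 4)/(9*b*(b - 4))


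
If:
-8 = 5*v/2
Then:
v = -16/5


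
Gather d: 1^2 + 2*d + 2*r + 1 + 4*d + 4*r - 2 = 6*d + 6*r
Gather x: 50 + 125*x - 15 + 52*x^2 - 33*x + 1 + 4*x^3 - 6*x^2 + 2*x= 4*x^3 + 46*x^2 + 94*x + 36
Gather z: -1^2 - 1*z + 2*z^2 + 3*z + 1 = 2*z^2 + 2*z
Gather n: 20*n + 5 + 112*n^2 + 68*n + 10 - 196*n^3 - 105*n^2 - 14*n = -196*n^3 + 7*n^2 + 74*n + 15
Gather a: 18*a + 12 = 18*a + 12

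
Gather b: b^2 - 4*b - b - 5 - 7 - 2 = b^2 - 5*b - 14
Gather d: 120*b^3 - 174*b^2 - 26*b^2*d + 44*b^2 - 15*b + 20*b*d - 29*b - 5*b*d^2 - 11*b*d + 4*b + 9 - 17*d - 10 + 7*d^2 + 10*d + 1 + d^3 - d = 120*b^3 - 130*b^2 - 40*b + d^3 + d^2*(7 - 5*b) + d*(-26*b^2 + 9*b - 8)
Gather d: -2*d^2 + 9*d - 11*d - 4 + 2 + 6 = -2*d^2 - 2*d + 4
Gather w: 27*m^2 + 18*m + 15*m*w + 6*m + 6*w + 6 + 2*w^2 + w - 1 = 27*m^2 + 24*m + 2*w^2 + w*(15*m + 7) + 5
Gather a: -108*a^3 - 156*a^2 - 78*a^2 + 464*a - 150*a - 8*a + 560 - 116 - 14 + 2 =-108*a^3 - 234*a^2 + 306*a + 432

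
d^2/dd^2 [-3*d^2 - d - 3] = -6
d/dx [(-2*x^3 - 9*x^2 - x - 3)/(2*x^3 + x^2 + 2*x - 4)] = (16*x^4 - 4*x^3 + 25*x^2 + 78*x + 10)/(4*x^6 + 4*x^5 + 9*x^4 - 12*x^3 - 4*x^2 - 16*x + 16)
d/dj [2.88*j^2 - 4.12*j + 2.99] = 5.76*j - 4.12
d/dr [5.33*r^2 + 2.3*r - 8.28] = 10.66*r + 2.3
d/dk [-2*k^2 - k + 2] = -4*k - 1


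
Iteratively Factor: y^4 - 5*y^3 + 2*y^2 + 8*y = (y)*(y^3 - 5*y^2 + 2*y + 8) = y*(y - 2)*(y^2 - 3*y - 4) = y*(y - 2)*(y + 1)*(y - 4)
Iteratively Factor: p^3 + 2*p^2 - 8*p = (p)*(p^2 + 2*p - 8) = p*(p + 4)*(p - 2)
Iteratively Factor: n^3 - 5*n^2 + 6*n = (n)*(n^2 - 5*n + 6) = n*(n - 3)*(n - 2)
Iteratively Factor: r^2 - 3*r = (r)*(r - 3)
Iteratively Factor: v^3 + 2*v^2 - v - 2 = (v + 2)*(v^2 - 1) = (v + 1)*(v + 2)*(v - 1)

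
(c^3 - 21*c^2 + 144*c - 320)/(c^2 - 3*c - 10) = (c^2 - 16*c + 64)/(c + 2)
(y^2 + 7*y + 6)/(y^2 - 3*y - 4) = (y + 6)/(y - 4)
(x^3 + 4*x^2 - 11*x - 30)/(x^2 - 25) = (x^2 - x - 6)/(x - 5)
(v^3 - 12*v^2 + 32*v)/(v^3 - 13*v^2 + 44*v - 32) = v/(v - 1)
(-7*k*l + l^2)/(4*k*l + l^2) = (-7*k + l)/(4*k + l)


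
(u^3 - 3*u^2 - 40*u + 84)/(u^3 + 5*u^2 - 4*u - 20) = (u^2 - u - 42)/(u^2 + 7*u + 10)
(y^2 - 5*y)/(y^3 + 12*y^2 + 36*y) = (y - 5)/(y^2 + 12*y + 36)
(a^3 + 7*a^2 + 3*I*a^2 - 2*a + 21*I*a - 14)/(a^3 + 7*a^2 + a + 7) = (a + 2*I)/(a - I)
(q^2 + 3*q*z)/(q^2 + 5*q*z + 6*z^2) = q/(q + 2*z)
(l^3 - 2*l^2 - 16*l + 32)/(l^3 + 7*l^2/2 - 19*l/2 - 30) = 2*(l^2 - 6*l + 8)/(2*l^2 - l - 15)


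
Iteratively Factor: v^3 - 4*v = (v - 2)*(v^2 + 2*v) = (v - 2)*(v + 2)*(v)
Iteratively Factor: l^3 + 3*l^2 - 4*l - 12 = (l + 3)*(l^2 - 4) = (l + 2)*(l + 3)*(l - 2)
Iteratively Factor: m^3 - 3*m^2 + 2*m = (m - 2)*(m^2 - m) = (m - 2)*(m - 1)*(m)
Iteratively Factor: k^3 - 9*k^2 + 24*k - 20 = (k - 2)*(k^2 - 7*k + 10) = (k - 2)^2*(k - 5)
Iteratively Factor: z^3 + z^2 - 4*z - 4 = (z + 2)*(z^2 - z - 2) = (z + 1)*(z + 2)*(z - 2)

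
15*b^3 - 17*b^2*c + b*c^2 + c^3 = (-3*b + c)*(-b + c)*(5*b + c)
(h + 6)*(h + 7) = h^2 + 13*h + 42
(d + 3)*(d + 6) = d^2 + 9*d + 18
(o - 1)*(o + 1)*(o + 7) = o^3 + 7*o^2 - o - 7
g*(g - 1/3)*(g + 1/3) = g^3 - g/9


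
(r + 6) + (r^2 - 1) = r^2 + r + 5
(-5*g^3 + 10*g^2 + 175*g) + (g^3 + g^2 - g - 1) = -4*g^3 + 11*g^2 + 174*g - 1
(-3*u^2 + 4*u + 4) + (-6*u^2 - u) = -9*u^2 + 3*u + 4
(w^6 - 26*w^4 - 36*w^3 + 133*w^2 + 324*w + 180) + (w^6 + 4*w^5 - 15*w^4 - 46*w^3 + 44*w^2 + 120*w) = 2*w^6 + 4*w^5 - 41*w^4 - 82*w^3 + 177*w^2 + 444*w + 180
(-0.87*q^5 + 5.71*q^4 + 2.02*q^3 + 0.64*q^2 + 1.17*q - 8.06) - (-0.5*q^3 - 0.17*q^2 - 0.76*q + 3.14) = -0.87*q^5 + 5.71*q^4 + 2.52*q^3 + 0.81*q^2 + 1.93*q - 11.2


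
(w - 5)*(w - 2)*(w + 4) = w^3 - 3*w^2 - 18*w + 40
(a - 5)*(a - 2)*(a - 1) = a^3 - 8*a^2 + 17*a - 10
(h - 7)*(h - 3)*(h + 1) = h^3 - 9*h^2 + 11*h + 21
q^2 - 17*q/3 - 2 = (q - 6)*(q + 1/3)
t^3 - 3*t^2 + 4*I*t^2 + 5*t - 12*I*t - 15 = (t - 3)*(t - I)*(t + 5*I)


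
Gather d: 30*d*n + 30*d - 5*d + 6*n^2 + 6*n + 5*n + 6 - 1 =d*(30*n + 25) + 6*n^2 + 11*n + 5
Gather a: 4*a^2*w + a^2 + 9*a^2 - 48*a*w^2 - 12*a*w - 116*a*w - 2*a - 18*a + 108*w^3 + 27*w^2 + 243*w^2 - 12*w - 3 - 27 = a^2*(4*w + 10) + a*(-48*w^2 - 128*w - 20) + 108*w^3 + 270*w^2 - 12*w - 30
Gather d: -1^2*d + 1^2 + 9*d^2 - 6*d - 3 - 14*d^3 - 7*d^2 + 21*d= -14*d^3 + 2*d^2 + 14*d - 2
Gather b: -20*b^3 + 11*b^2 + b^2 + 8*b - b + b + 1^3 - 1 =-20*b^3 + 12*b^2 + 8*b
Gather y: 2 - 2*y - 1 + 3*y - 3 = y - 2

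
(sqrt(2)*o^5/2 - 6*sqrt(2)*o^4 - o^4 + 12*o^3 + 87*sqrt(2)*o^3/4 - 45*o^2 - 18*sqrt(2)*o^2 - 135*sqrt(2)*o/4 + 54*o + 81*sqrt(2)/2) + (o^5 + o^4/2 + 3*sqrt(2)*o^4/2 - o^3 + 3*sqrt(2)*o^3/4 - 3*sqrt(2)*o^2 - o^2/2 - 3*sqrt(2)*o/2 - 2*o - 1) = sqrt(2)*o^5/2 + o^5 - 9*sqrt(2)*o^4/2 - o^4/2 + 11*o^3 + 45*sqrt(2)*o^3/2 - 91*o^2/2 - 21*sqrt(2)*o^2 - 141*sqrt(2)*o/4 + 52*o - 1 + 81*sqrt(2)/2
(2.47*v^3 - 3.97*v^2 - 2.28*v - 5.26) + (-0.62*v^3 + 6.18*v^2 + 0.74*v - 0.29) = 1.85*v^3 + 2.21*v^2 - 1.54*v - 5.55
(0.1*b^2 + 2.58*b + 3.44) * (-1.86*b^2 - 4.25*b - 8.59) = -0.186*b^4 - 5.2238*b^3 - 18.2224*b^2 - 36.7822*b - 29.5496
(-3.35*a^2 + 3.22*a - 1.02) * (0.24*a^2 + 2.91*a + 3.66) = -0.804*a^4 - 8.9757*a^3 - 3.1356*a^2 + 8.817*a - 3.7332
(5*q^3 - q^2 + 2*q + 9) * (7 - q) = -5*q^4 + 36*q^3 - 9*q^2 + 5*q + 63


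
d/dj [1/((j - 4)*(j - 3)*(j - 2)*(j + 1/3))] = 6*(-6*j^3 + 39*j^2 - 69*j + 23)/(9*j^8 - 156*j^7 + 1090*j^6 - 3864*j^5 + 7009*j^4 - 5100*j^3 - 1196*j^2 + 2208*j + 576)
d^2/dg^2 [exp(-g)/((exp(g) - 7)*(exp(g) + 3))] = (9*exp(4*g) - 44*exp(3*g) + 22*exp(2*g) + 252*exp(g) + 441)*exp(-g)/(exp(6*g) - 12*exp(5*g) - 15*exp(4*g) + 440*exp(3*g) + 315*exp(2*g) - 5292*exp(g) - 9261)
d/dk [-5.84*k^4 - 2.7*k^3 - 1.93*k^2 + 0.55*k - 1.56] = -23.36*k^3 - 8.1*k^2 - 3.86*k + 0.55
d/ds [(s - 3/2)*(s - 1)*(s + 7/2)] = 3*s^2 + 2*s - 29/4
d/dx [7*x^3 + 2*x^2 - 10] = x*(21*x + 4)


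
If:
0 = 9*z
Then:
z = 0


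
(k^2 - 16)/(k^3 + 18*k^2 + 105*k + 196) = (k - 4)/(k^2 + 14*k + 49)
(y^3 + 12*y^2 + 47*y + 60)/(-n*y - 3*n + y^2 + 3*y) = (y^2 + 9*y + 20)/(-n + y)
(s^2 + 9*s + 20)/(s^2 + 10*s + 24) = (s + 5)/(s + 6)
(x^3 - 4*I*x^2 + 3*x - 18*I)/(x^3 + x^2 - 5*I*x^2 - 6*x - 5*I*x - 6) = (x^2 - I*x + 6)/(x^2 + x*(1 - 2*I) - 2*I)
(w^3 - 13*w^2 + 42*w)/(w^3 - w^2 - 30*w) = (w - 7)/(w + 5)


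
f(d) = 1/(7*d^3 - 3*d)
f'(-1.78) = -0.05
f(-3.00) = -0.00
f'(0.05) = 132.54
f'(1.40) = -0.17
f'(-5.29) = -0.00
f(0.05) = -6.71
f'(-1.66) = -0.08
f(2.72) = 0.01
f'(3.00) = -0.00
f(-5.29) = -0.00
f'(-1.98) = -0.03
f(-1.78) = -0.03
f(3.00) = 0.01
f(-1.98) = -0.02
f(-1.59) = -0.04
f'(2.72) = -0.01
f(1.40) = 0.07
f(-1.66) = -0.04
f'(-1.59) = -0.09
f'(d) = (3 - 21*d^2)/(7*d^3 - 3*d)^2 = 3*(1 - 7*d^2)/(d^2*(7*d^2 - 3)^2)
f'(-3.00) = -0.00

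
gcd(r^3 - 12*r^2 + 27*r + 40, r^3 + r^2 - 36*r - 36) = r + 1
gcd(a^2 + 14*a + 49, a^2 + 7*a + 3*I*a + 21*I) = a + 7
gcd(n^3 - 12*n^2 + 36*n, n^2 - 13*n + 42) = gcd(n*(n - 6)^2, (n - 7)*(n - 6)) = n - 6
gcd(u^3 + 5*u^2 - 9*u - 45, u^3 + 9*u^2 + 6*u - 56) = 1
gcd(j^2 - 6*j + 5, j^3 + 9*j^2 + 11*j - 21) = j - 1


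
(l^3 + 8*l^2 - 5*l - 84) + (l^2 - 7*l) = l^3 + 9*l^2 - 12*l - 84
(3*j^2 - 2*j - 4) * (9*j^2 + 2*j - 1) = 27*j^4 - 12*j^3 - 43*j^2 - 6*j + 4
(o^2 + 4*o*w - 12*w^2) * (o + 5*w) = o^3 + 9*o^2*w + 8*o*w^2 - 60*w^3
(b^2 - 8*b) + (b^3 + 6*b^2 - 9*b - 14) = b^3 + 7*b^2 - 17*b - 14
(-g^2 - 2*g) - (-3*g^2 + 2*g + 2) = 2*g^2 - 4*g - 2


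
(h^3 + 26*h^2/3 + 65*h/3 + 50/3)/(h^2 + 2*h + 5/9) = 3*(h^2 + 7*h + 10)/(3*h + 1)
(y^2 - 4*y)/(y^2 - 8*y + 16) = y/(y - 4)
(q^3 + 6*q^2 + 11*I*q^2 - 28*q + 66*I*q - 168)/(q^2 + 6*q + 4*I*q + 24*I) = q + 7*I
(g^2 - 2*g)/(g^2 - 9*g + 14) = g/(g - 7)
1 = 1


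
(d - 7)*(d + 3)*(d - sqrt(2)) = d^3 - 4*d^2 - sqrt(2)*d^2 - 21*d + 4*sqrt(2)*d + 21*sqrt(2)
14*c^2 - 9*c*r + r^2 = (-7*c + r)*(-2*c + r)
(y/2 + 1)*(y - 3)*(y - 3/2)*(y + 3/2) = y^4/2 - y^3/2 - 33*y^2/8 + 9*y/8 + 27/4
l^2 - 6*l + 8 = (l - 4)*(l - 2)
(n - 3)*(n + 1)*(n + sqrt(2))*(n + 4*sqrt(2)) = n^4 - 2*n^3 + 5*sqrt(2)*n^3 - 10*sqrt(2)*n^2 + 5*n^2 - 15*sqrt(2)*n - 16*n - 24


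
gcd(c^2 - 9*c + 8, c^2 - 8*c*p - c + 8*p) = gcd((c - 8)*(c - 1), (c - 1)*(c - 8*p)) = c - 1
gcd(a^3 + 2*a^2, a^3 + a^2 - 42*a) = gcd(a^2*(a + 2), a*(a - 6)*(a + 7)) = a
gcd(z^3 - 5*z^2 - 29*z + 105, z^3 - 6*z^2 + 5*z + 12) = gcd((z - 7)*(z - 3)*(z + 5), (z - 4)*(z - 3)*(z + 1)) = z - 3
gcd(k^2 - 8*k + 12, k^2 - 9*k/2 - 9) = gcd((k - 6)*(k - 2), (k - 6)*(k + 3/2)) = k - 6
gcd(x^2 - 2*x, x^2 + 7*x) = x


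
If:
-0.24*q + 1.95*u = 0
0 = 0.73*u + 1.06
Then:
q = -11.80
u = -1.45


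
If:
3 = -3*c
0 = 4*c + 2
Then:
No Solution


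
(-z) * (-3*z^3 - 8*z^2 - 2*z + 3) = 3*z^4 + 8*z^3 + 2*z^2 - 3*z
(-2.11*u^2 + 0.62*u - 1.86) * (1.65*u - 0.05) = -3.4815*u^3 + 1.1285*u^2 - 3.1*u + 0.093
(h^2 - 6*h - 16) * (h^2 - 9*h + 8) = h^4 - 15*h^3 + 46*h^2 + 96*h - 128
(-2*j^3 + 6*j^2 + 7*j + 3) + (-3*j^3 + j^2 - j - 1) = -5*j^3 + 7*j^2 + 6*j + 2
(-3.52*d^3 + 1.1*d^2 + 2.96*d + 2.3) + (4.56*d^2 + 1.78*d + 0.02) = -3.52*d^3 + 5.66*d^2 + 4.74*d + 2.32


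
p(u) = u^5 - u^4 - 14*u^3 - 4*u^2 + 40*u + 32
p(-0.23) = 22.76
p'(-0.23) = 39.68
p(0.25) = 41.53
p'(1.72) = -74.61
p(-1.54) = -2.24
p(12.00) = 203840.00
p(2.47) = -49.86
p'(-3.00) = 199.00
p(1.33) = 46.22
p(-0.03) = 30.80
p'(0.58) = 21.02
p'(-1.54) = -4.56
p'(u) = 5*u^4 - 4*u^3 - 42*u^2 - 8*u + 40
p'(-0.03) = 40.20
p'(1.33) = -38.70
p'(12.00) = 90664.00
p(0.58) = 51.08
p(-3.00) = -70.00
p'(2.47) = -110.17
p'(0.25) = 35.33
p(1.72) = 24.03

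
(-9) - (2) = -11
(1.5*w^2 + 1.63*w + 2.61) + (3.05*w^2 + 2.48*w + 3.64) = 4.55*w^2 + 4.11*w + 6.25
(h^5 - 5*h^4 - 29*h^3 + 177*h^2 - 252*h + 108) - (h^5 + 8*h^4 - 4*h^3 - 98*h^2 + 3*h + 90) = -13*h^4 - 25*h^3 + 275*h^2 - 255*h + 18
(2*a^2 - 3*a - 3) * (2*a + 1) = 4*a^3 - 4*a^2 - 9*a - 3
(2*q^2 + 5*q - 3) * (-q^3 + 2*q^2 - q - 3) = -2*q^5 - q^4 + 11*q^3 - 17*q^2 - 12*q + 9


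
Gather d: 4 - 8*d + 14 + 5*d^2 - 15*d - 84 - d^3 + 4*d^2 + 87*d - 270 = -d^3 + 9*d^2 + 64*d - 336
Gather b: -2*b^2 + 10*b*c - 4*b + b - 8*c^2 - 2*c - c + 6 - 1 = -2*b^2 + b*(10*c - 3) - 8*c^2 - 3*c + 5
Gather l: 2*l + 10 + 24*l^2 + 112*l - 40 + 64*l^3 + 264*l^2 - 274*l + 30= 64*l^3 + 288*l^2 - 160*l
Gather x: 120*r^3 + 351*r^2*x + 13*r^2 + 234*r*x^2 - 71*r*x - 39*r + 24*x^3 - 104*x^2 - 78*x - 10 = 120*r^3 + 13*r^2 - 39*r + 24*x^3 + x^2*(234*r - 104) + x*(351*r^2 - 71*r - 78) - 10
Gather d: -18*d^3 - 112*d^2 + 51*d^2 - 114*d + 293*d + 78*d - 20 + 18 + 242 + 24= -18*d^3 - 61*d^2 + 257*d + 264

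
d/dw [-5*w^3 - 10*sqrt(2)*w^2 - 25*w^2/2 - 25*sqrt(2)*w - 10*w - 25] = -15*w^2 - 20*sqrt(2)*w - 25*w - 25*sqrt(2) - 10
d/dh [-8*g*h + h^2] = -8*g + 2*h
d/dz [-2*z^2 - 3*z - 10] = -4*z - 3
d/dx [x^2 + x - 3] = 2*x + 1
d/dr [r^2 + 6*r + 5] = 2*r + 6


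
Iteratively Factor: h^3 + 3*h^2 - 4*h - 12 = (h + 2)*(h^2 + h - 6) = (h + 2)*(h + 3)*(h - 2)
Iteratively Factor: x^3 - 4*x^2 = (x)*(x^2 - 4*x) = x*(x - 4)*(x)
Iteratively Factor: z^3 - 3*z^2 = (z)*(z^2 - 3*z) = z*(z - 3)*(z)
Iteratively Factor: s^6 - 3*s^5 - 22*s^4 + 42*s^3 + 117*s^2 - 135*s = (s + 3)*(s^5 - 6*s^4 - 4*s^3 + 54*s^2 - 45*s) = (s - 5)*(s + 3)*(s^4 - s^3 - 9*s^2 + 9*s) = s*(s - 5)*(s + 3)*(s^3 - s^2 - 9*s + 9) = s*(s - 5)*(s + 3)^2*(s^2 - 4*s + 3) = s*(s - 5)*(s - 1)*(s + 3)^2*(s - 3)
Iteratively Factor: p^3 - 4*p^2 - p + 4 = (p + 1)*(p^2 - 5*p + 4) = (p - 1)*(p + 1)*(p - 4)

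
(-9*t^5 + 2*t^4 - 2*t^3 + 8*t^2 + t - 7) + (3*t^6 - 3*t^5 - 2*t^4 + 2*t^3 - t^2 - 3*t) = 3*t^6 - 12*t^5 + 7*t^2 - 2*t - 7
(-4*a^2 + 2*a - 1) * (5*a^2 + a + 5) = -20*a^4 + 6*a^3 - 23*a^2 + 9*a - 5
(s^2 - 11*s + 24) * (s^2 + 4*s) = s^4 - 7*s^3 - 20*s^2 + 96*s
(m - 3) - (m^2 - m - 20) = -m^2 + 2*m + 17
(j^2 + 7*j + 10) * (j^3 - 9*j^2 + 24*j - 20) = j^5 - 2*j^4 - 29*j^3 + 58*j^2 + 100*j - 200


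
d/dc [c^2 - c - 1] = 2*c - 1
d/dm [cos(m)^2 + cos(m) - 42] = -sin(m) - sin(2*m)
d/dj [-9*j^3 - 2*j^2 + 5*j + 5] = -27*j^2 - 4*j + 5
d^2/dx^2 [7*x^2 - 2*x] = 14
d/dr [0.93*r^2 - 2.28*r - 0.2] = 1.86*r - 2.28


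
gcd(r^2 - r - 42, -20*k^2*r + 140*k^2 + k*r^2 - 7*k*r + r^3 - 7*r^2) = r - 7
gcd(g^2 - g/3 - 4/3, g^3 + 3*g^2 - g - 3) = g + 1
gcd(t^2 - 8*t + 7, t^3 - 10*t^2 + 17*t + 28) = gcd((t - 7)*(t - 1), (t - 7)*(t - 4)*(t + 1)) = t - 7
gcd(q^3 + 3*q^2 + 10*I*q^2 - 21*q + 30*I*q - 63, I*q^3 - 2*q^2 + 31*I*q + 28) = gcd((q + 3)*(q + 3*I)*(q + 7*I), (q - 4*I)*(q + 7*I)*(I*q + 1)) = q + 7*I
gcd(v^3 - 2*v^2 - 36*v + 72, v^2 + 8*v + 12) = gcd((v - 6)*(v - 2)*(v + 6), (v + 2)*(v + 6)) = v + 6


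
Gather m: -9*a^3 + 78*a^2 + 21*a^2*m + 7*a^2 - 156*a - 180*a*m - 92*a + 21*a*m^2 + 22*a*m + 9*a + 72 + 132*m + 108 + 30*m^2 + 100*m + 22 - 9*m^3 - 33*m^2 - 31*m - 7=-9*a^3 + 85*a^2 - 239*a - 9*m^3 + m^2*(21*a - 3) + m*(21*a^2 - 158*a + 201) + 195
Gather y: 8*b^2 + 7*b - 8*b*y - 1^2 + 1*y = 8*b^2 + 7*b + y*(1 - 8*b) - 1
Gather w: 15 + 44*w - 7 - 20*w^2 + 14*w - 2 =-20*w^2 + 58*w + 6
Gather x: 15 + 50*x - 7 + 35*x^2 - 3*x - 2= 35*x^2 + 47*x + 6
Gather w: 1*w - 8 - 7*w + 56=48 - 6*w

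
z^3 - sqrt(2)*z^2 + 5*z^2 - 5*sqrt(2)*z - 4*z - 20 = (z + 5)*(z - 2*sqrt(2))*(z + sqrt(2))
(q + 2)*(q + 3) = q^2 + 5*q + 6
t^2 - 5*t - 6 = (t - 6)*(t + 1)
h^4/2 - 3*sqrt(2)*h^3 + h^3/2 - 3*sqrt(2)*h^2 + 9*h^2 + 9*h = h*(h/2 + 1/2)*(h - 3*sqrt(2))^2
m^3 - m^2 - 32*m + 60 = (m - 5)*(m - 2)*(m + 6)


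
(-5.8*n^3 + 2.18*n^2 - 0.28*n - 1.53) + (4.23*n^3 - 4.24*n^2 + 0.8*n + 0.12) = -1.57*n^3 - 2.06*n^2 + 0.52*n - 1.41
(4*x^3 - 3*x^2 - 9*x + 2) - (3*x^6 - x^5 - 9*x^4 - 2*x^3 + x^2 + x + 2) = -3*x^6 + x^5 + 9*x^4 + 6*x^3 - 4*x^2 - 10*x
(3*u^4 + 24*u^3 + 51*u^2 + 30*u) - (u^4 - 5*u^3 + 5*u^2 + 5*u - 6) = 2*u^4 + 29*u^3 + 46*u^2 + 25*u + 6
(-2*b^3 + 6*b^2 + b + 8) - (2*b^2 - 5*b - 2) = -2*b^3 + 4*b^2 + 6*b + 10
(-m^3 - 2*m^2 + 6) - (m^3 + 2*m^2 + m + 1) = -2*m^3 - 4*m^2 - m + 5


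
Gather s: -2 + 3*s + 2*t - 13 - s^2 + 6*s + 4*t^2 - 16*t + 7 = -s^2 + 9*s + 4*t^2 - 14*t - 8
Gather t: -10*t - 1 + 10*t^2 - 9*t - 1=10*t^2 - 19*t - 2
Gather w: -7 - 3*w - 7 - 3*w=-6*w - 14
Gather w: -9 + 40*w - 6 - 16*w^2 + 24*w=-16*w^2 + 64*w - 15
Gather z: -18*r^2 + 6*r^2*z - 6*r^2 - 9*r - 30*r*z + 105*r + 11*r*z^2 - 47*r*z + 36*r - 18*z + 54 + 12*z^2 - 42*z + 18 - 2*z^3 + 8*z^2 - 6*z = -24*r^2 + 132*r - 2*z^3 + z^2*(11*r + 20) + z*(6*r^2 - 77*r - 66) + 72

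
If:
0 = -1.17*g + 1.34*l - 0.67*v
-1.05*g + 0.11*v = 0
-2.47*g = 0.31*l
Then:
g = 0.00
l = 0.00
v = 0.00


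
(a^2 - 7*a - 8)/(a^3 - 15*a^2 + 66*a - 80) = (a + 1)/(a^2 - 7*a + 10)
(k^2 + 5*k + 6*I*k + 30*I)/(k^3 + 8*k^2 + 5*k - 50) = (k + 6*I)/(k^2 + 3*k - 10)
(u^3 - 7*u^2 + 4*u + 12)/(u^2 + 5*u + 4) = (u^2 - 8*u + 12)/(u + 4)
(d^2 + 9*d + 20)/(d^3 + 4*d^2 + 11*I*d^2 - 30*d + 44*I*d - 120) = (d + 5)/(d^2 + 11*I*d - 30)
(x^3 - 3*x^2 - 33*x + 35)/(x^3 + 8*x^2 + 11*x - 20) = (x - 7)/(x + 4)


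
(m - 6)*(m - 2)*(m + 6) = m^3 - 2*m^2 - 36*m + 72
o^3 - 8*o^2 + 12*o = o*(o - 6)*(o - 2)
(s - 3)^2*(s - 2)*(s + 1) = s^4 - 7*s^3 + 13*s^2 + 3*s - 18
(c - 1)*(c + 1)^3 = c^4 + 2*c^3 - 2*c - 1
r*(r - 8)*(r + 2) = r^3 - 6*r^2 - 16*r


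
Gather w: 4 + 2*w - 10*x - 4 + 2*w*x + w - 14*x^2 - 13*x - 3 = w*(2*x + 3) - 14*x^2 - 23*x - 3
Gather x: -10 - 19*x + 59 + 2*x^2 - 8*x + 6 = 2*x^2 - 27*x + 55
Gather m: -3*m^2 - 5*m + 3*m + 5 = -3*m^2 - 2*m + 5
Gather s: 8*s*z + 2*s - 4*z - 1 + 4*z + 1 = s*(8*z + 2)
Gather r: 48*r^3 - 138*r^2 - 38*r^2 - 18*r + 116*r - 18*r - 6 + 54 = 48*r^3 - 176*r^2 + 80*r + 48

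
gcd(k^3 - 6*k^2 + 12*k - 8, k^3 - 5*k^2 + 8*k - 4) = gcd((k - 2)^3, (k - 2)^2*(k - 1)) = k^2 - 4*k + 4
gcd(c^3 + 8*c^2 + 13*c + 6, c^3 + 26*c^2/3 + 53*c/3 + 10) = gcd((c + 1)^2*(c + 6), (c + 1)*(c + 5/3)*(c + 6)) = c^2 + 7*c + 6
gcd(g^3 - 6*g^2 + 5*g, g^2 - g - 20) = g - 5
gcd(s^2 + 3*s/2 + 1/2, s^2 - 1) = s + 1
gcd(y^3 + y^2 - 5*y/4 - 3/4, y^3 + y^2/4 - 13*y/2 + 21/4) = y - 1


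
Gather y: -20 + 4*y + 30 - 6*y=10 - 2*y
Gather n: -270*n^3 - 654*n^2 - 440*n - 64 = -270*n^3 - 654*n^2 - 440*n - 64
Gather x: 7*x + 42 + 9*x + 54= 16*x + 96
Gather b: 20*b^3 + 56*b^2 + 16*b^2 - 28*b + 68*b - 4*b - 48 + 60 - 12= 20*b^3 + 72*b^2 + 36*b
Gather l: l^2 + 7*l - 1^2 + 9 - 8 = l^2 + 7*l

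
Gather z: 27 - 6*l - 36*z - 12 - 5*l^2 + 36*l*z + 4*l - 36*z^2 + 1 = -5*l^2 - 2*l - 36*z^2 + z*(36*l - 36) + 16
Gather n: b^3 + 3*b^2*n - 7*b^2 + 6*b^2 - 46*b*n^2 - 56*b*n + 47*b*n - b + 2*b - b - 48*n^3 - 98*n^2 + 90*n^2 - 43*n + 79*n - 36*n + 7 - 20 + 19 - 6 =b^3 - b^2 - 48*n^3 + n^2*(-46*b - 8) + n*(3*b^2 - 9*b)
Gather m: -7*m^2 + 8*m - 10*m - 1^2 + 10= -7*m^2 - 2*m + 9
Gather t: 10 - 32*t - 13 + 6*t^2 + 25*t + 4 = 6*t^2 - 7*t + 1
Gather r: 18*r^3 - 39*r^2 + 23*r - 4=18*r^3 - 39*r^2 + 23*r - 4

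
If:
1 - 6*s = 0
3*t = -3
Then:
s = 1/6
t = -1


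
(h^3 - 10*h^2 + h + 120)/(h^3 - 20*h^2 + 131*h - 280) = (h + 3)/(h - 7)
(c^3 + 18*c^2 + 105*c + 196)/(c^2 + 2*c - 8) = (c^2 + 14*c + 49)/(c - 2)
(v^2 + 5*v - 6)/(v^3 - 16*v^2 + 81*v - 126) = (v^2 + 5*v - 6)/(v^3 - 16*v^2 + 81*v - 126)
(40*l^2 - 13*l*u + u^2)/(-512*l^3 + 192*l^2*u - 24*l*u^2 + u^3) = (-5*l + u)/(64*l^2 - 16*l*u + u^2)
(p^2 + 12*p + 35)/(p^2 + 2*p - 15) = (p + 7)/(p - 3)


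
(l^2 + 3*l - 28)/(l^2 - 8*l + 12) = (l^2 + 3*l - 28)/(l^2 - 8*l + 12)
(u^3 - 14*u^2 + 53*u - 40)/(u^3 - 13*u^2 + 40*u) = (u - 1)/u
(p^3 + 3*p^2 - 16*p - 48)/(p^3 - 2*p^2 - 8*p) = (p^2 + 7*p + 12)/(p*(p + 2))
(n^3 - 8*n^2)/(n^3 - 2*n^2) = (n - 8)/(n - 2)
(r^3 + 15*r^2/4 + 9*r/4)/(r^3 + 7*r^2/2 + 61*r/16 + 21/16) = 4*r*(r + 3)/(4*r^2 + 11*r + 7)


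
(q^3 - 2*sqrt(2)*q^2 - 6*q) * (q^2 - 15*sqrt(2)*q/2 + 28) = q^5 - 19*sqrt(2)*q^4/2 + 52*q^3 - 11*sqrt(2)*q^2 - 168*q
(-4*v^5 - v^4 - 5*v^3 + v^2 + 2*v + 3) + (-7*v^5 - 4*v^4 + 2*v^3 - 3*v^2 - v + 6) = -11*v^5 - 5*v^4 - 3*v^3 - 2*v^2 + v + 9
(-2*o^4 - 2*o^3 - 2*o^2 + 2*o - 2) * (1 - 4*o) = 8*o^5 + 6*o^4 + 6*o^3 - 10*o^2 + 10*o - 2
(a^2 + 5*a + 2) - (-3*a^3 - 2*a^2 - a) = 3*a^3 + 3*a^2 + 6*a + 2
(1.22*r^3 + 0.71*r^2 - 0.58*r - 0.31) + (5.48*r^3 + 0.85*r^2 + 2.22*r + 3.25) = 6.7*r^3 + 1.56*r^2 + 1.64*r + 2.94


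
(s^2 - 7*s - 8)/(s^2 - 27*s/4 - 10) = 4*(s + 1)/(4*s + 5)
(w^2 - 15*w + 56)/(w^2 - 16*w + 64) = (w - 7)/(w - 8)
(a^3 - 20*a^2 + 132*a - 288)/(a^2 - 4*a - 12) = (a^2 - 14*a + 48)/(a + 2)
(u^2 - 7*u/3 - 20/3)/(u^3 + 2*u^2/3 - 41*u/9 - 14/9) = 3*(3*u^2 - 7*u - 20)/(9*u^3 + 6*u^2 - 41*u - 14)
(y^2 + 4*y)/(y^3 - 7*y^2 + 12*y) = (y + 4)/(y^2 - 7*y + 12)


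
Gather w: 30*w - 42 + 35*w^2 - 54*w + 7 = 35*w^2 - 24*w - 35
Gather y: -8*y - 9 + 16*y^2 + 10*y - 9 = 16*y^2 + 2*y - 18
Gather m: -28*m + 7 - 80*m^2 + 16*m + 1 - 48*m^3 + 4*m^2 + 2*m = -48*m^3 - 76*m^2 - 10*m + 8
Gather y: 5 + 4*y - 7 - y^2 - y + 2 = -y^2 + 3*y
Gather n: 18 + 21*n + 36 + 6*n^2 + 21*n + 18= 6*n^2 + 42*n + 72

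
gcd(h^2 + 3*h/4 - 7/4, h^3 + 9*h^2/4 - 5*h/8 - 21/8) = h^2 + 3*h/4 - 7/4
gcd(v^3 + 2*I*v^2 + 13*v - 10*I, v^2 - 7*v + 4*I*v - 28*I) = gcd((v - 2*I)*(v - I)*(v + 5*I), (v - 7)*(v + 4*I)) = 1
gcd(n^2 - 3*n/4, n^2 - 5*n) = n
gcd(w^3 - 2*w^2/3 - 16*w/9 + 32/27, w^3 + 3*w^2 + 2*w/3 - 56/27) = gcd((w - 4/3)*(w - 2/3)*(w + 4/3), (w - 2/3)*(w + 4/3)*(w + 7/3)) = w^2 + 2*w/3 - 8/9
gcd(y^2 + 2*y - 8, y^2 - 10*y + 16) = y - 2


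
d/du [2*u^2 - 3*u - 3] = 4*u - 3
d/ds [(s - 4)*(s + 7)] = 2*s + 3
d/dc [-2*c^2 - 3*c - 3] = -4*c - 3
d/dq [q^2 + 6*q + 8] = 2*q + 6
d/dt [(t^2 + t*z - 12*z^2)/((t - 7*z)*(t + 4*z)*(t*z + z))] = (-t^2 + 6*t*z - 21*z^2 - 4*z)/(z*(t^4 - 14*t^3*z + 2*t^3 + 49*t^2*z^2 - 28*t^2*z + t^2 + 98*t*z^2 - 14*t*z + 49*z^2))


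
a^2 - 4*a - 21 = (a - 7)*(a + 3)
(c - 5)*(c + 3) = c^2 - 2*c - 15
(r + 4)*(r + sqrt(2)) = r^2 + sqrt(2)*r + 4*r + 4*sqrt(2)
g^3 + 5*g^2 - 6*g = g*(g - 1)*(g + 6)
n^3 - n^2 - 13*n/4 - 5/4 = (n - 5/2)*(n + 1/2)*(n + 1)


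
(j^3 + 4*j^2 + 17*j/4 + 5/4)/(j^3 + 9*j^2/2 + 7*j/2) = (4*j^2 + 12*j + 5)/(2*j*(2*j + 7))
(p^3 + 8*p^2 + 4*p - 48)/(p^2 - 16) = (p^2 + 4*p - 12)/(p - 4)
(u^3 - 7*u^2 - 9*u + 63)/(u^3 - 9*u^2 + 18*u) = (u^2 - 4*u - 21)/(u*(u - 6))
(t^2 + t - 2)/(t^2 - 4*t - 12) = (t - 1)/(t - 6)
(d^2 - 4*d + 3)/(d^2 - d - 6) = (d - 1)/(d + 2)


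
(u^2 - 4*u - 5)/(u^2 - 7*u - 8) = (u - 5)/(u - 8)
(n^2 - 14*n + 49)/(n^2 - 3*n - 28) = (n - 7)/(n + 4)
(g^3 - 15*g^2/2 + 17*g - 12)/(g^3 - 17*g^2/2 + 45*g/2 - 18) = (g - 2)/(g - 3)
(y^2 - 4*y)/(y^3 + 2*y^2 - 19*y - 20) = y/(y^2 + 6*y + 5)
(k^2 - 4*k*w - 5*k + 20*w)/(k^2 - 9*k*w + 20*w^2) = (5 - k)/(-k + 5*w)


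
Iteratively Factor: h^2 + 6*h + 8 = (h + 4)*(h + 2)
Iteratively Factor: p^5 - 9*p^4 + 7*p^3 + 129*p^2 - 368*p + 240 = (p - 3)*(p^4 - 6*p^3 - 11*p^2 + 96*p - 80) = (p - 3)*(p + 4)*(p^3 - 10*p^2 + 29*p - 20) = (p - 3)*(p - 1)*(p + 4)*(p^2 - 9*p + 20) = (p - 5)*(p - 3)*(p - 1)*(p + 4)*(p - 4)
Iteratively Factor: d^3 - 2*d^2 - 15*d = (d)*(d^2 - 2*d - 15) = d*(d - 5)*(d + 3)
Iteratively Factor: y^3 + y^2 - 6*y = (y + 3)*(y^2 - 2*y) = (y - 2)*(y + 3)*(y)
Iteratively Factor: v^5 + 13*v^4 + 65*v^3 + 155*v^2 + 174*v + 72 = (v + 4)*(v^4 + 9*v^3 + 29*v^2 + 39*v + 18) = (v + 3)*(v + 4)*(v^3 + 6*v^2 + 11*v + 6) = (v + 1)*(v + 3)*(v + 4)*(v^2 + 5*v + 6) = (v + 1)*(v + 3)^2*(v + 4)*(v + 2)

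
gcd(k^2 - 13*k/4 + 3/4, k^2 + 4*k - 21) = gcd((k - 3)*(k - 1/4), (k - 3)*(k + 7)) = k - 3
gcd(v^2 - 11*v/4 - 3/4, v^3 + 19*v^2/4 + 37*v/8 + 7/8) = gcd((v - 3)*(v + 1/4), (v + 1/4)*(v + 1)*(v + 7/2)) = v + 1/4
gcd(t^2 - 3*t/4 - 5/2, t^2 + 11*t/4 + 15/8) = t + 5/4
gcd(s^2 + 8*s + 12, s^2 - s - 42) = s + 6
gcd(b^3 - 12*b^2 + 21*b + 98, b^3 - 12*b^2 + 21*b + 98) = b^3 - 12*b^2 + 21*b + 98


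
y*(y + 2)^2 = y^3 + 4*y^2 + 4*y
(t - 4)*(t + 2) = t^2 - 2*t - 8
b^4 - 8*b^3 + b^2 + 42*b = b*(b - 7)*(b - 3)*(b + 2)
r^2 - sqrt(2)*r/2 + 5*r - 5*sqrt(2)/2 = (r + 5)*(r - sqrt(2)/2)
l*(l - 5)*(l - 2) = l^3 - 7*l^2 + 10*l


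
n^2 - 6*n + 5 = (n - 5)*(n - 1)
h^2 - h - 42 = (h - 7)*(h + 6)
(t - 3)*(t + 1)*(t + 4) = t^3 + 2*t^2 - 11*t - 12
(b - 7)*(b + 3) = b^2 - 4*b - 21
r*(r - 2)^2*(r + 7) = r^4 + 3*r^3 - 24*r^2 + 28*r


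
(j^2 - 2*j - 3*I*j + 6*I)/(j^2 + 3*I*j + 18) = (j - 2)/(j + 6*I)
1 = 1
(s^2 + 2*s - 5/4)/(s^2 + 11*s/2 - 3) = (s + 5/2)/(s + 6)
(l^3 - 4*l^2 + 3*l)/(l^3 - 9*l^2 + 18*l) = (l - 1)/(l - 6)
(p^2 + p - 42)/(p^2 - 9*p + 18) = (p + 7)/(p - 3)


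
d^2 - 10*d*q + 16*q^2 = (d - 8*q)*(d - 2*q)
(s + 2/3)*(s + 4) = s^2 + 14*s/3 + 8/3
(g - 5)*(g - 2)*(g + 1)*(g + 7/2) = g^4 - 5*g^3/2 - 18*g^2 + 41*g/2 + 35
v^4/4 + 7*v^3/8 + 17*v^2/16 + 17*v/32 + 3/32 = (v/4 + 1/4)*(v + 1/2)^2*(v + 3/2)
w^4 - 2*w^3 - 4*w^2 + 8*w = w*(w - 2)^2*(w + 2)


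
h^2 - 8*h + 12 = (h - 6)*(h - 2)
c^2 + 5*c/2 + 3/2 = (c + 1)*(c + 3/2)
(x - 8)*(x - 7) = x^2 - 15*x + 56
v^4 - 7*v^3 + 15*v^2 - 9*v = v*(v - 3)^2*(v - 1)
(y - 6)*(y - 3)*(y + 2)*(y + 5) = y^4 - 2*y^3 - 35*y^2 + 36*y + 180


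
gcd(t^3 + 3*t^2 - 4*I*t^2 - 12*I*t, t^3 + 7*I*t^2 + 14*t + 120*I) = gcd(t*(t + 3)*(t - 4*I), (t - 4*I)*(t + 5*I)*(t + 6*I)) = t - 4*I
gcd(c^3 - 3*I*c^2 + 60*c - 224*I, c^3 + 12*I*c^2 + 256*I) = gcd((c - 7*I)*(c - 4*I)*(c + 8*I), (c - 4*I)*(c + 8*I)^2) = c^2 + 4*I*c + 32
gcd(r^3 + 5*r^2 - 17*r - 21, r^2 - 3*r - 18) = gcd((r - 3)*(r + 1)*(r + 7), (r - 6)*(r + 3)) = 1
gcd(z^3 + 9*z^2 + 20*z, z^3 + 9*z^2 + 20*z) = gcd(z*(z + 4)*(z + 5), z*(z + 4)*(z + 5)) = z^3 + 9*z^2 + 20*z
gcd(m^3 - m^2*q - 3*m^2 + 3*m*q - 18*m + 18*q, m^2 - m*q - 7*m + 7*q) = -m + q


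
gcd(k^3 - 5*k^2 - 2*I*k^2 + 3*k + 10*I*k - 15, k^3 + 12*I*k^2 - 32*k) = 1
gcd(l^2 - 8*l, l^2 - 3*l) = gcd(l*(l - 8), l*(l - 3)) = l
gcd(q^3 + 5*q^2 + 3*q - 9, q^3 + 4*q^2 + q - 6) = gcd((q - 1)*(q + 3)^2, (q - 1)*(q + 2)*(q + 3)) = q^2 + 2*q - 3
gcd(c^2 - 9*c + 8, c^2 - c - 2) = 1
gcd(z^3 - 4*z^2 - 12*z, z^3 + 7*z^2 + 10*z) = z^2 + 2*z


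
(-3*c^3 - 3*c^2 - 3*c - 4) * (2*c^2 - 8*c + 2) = -6*c^5 + 18*c^4 + 12*c^3 + 10*c^2 + 26*c - 8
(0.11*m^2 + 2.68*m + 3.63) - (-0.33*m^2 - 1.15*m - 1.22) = 0.44*m^2 + 3.83*m + 4.85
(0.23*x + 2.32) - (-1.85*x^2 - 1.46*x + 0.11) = 1.85*x^2 + 1.69*x + 2.21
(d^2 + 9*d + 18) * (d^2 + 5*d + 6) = d^4 + 14*d^3 + 69*d^2 + 144*d + 108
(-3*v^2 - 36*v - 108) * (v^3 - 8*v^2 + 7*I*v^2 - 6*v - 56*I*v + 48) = -3*v^5 - 12*v^4 - 21*I*v^4 + 198*v^3 - 84*I*v^3 + 936*v^2 + 1260*I*v^2 - 1080*v + 6048*I*v - 5184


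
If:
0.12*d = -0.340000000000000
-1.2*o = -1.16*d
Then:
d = -2.83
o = -2.74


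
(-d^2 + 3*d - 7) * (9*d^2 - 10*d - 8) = -9*d^4 + 37*d^3 - 85*d^2 + 46*d + 56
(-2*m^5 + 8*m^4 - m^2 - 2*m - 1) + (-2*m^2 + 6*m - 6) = -2*m^5 + 8*m^4 - 3*m^2 + 4*m - 7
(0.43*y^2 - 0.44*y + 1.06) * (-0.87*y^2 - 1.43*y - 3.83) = -0.3741*y^4 - 0.2321*y^3 - 1.9399*y^2 + 0.1694*y - 4.0598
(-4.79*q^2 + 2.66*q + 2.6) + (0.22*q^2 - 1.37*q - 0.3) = -4.57*q^2 + 1.29*q + 2.3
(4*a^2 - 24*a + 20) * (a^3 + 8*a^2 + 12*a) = 4*a^5 + 8*a^4 - 124*a^3 - 128*a^2 + 240*a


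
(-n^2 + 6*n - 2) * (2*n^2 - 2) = -2*n^4 + 12*n^3 - 2*n^2 - 12*n + 4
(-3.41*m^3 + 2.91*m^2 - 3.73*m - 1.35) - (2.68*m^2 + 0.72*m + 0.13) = -3.41*m^3 + 0.23*m^2 - 4.45*m - 1.48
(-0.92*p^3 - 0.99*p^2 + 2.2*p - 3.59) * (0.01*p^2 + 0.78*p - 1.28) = -0.0092*p^5 - 0.7275*p^4 + 0.4274*p^3 + 2.9473*p^2 - 5.6162*p + 4.5952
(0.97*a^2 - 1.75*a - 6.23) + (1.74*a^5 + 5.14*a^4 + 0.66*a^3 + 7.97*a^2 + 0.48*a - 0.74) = 1.74*a^5 + 5.14*a^4 + 0.66*a^3 + 8.94*a^2 - 1.27*a - 6.97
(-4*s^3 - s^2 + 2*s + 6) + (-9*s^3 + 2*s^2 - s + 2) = -13*s^3 + s^2 + s + 8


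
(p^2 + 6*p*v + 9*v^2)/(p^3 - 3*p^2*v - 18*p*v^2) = (p + 3*v)/(p*(p - 6*v))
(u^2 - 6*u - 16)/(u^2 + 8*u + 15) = (u^2 - 6*u - 16)/(u^2 + 8*u + 15)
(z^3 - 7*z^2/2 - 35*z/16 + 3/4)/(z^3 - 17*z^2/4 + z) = (z + 3/4)/z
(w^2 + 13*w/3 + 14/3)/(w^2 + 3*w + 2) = (w + 7/3)/(w + 1)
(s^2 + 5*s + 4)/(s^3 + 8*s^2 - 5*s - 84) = (s + 1)/(s^2 + 4*s - 21)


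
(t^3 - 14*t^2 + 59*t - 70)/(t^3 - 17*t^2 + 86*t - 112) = (t - 5)/(t - 8)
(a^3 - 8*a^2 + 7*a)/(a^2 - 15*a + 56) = a*(a - 1)/(a - 8)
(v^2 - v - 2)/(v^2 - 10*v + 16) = (v + 1)/(v - 8)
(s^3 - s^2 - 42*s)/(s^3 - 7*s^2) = (s + 6)/s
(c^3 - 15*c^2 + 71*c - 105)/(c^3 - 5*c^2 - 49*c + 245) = (c - 3)/(c + 7)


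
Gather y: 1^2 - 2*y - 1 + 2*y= 0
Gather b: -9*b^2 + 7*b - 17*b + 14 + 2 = -9*b^2 - 10*b + 16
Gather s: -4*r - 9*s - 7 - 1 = -4*r - 9*s - 8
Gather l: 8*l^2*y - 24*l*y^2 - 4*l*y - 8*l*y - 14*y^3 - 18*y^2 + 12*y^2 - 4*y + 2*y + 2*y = 8*l^2*y + l*(-24*y^2 - 12*y) - 14*y^3 - 6*y^2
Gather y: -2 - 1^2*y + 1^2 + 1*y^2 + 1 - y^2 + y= 0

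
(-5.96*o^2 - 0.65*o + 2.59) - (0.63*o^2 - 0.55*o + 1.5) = -6.59*o^2 - 0.1*o + 1.09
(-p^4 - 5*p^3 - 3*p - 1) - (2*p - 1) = -p^4 - 5*p^3 - 5*p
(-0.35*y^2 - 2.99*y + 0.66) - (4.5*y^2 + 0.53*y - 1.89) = -4.85*y^2 - 3.52*y + 2.55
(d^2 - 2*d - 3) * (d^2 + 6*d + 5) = d^4 + 4*d^3 - 10*d^2 - 28*d - 15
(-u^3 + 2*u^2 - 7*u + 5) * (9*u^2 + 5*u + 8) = -9*u^5 + 13*u^4 - 61*u^3 + 26*u^2 - 31*u + 40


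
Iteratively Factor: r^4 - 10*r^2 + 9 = (r + 3)*(r^3 - 3*r^2 - r + 3) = (r - 1)*(r + 3)*(r^2 - 2*r - 3) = (r - 1)*(r + 1)*(r + 3)*(r - 3)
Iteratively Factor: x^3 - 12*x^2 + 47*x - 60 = (x - 4)*(x^2 - 8*x + 15) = (x - 5)*(x - 4)*(x - 3)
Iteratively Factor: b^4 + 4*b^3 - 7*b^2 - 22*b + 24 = (b + 3)*(b^3 + b^2 - 10*b + 8) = (b + 3)*(b + 4)*(b^2 - 3*b + 2) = (b - 1)*(b + 3)*(b + 4)*(b - 2)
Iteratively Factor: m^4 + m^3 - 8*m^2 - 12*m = (m + 2)*(m^3 - m^2 - 6*m) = (m - 3)*(m + 2)*(m^2 + 2*m) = (m - 3)*(m + 2)^2*(m)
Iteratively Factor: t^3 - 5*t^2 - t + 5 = (t - 1)*(t^2 - 4*t - 5) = (t - 1)*(t + 1)*(t - 5)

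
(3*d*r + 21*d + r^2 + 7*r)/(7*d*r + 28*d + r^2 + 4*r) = (3*d*r + 21*d + r^2 + 7*r)/(7*d*r + 28*d + r^2 + 4*r)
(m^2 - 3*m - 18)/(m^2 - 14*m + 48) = (m + 3)/(m - 8)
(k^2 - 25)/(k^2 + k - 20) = (k - 5)/(k - 4)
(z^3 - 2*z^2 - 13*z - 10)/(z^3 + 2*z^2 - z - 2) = (z - 5)/(z - 1)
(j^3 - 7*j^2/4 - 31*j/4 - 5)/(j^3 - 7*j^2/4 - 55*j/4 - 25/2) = (j^2 - 3*j - 4)/(j^2 - 3*j - 10)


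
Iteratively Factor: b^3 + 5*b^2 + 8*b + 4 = (b + 2)*(b^2 + 3*b + 2) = (b + 2)^2*(b + 1)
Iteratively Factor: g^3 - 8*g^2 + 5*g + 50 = (g - 5)*(g^2 - 3*g - 10) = (g - 5)*(g + 2)*(g - 5)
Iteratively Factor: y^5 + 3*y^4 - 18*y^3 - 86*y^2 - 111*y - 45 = (y + 3)*(y^4 - 18*y^2 - 32*y - 15) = (y + 1)*(y + 3)*(y^3 - y^2 - 17*y - 15) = (y + 1)^2*(y + 3)*(y^2 - 2*y - 15) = (y - 5)*(y + 1)^2*(y + 3)*(y + 3)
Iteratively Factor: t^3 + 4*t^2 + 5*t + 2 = (t + 1)*(t^2 + 3*t + 2) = (t + 1)*(t + 2)*(t + 1)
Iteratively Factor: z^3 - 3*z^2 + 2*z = (z - 1)*(z^2 - 2*z) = (z - 2)*(z - 1)*(z)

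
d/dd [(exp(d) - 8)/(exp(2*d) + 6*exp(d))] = (-exp(2*d) + 16*exp(d) + 48)*exp(-d)/(exp(2*d) + 12*exp(d) + 36)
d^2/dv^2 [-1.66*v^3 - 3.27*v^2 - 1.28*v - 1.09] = -9.96*v - 6.54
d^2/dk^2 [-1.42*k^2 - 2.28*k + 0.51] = -2.84000000000000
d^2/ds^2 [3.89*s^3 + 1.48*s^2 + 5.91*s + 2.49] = 23.34*s + 2.96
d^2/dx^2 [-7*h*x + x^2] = 2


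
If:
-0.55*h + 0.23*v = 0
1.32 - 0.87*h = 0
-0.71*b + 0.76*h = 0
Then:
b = 1.62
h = 1.52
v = 3.63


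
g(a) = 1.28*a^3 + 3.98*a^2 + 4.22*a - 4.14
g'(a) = 3.84*a^2 + 7.96*a + 4.22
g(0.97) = 4.87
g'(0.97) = 15.55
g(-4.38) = -53.83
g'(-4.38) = 43.02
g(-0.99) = -5.66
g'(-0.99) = 0.10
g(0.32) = -2.34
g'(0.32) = 7.16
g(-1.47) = -5.81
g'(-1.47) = 0.82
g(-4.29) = -50.06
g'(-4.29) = 40.74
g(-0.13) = -4.62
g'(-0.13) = 3.25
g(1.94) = 28.37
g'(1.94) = 34.11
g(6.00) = 440.94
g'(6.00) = 190.22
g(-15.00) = -3491.94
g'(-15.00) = 748.82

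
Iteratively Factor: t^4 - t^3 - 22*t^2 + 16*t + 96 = (t + 4)*(t^3 - 5*t^2 - 2*t + 24) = (t - 3)*(t + 4)*(t^2 - 2*t - 8) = (t - 4)*(t - 3)*(t + 4)*(t + 2)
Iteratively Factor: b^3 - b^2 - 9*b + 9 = (b + 3)*(b^2 - 4*b + 3) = (b - 3)*(b + 3)*(b - 1)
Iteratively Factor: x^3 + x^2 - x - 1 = (x - 1)*(x^2 + 2*x + 1) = (x - 1)*(x + 1)*(x + 1)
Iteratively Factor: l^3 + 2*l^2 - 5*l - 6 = (l + 3)*(l^2 - l - 2) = (l + 1)*(l + 3)*(l - 2)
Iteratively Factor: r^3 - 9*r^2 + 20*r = (r - 5)*(r^2 - 4*r) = (r - 5)*(r - 4)*(r)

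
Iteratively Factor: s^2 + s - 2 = (s - 1)*(s + 2)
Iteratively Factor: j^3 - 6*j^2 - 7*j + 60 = (j + 3)*(j^2 - 9*j + 20) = (j - 5)*(j + 3)*(j - 4)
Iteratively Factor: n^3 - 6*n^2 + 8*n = (n - 2)*(n^2 - 4*n) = (n - 4)*(n - 2)*(n)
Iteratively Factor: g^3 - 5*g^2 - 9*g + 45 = (g + 3)*(g^2 - 8*g + 15) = (g - 3)*(g + 3)*(g - 5)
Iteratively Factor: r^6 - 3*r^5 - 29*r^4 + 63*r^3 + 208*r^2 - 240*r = (r - 4)*(r^5 + r^4 - 25*r^3 - 37*r^2 + 60*r) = r*(r - 4)*(r^4 + r^3 - 25*r^2 - 37*r + 60) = r*(r - 5)*(r - 4)*(r^3 + 6*r^2 + 5*r - 12) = r*(r - 5)*(r - 4)*(r + 3)*(r^2 + 3*r - 4) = r*(r - 5)*(r - 4)*(r - 1)*(r + 3)*(r + 4)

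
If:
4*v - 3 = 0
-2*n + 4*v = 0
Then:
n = 3/2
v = 3/4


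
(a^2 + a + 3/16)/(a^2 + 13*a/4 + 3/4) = (a + 3/4)/(a + 3)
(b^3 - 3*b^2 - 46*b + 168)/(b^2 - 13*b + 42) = (b^2 + 3*b - 28)/(b - 7)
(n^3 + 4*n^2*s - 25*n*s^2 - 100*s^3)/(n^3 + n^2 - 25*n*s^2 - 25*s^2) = (n + 4*s)/(n + 1)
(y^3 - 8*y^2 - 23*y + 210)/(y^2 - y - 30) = y - 7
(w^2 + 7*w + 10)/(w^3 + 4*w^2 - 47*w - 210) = (w + 2)/(w^2 - w - 42)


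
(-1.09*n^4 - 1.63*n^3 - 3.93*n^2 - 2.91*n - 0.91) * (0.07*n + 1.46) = -0.0763*n^5 - 1.7055*n^4 - 2.6549*n^3 - 5.9415*n^2 - 4.3123*n - 1.3286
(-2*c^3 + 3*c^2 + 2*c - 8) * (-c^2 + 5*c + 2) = 2*c^5 - 13*c^4 + 9*c^3 + 24*c^2 - 36*c - 16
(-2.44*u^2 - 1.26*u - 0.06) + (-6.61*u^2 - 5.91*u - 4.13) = -9.05*u^2 - 7.17*u - 4.19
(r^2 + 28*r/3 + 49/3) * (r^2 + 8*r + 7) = r^4 + 52*r^3/3 + 98*r^2 + 196*r + 343/3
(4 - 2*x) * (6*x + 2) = -12*x^2 + 20*x + 8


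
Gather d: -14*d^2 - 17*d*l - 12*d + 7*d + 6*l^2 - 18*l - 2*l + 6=-14*d^2 + d*(-17*l - 5) + 6*l^2 - 20*l + 6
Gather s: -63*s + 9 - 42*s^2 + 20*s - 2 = -42*s^2 - 43*s + 7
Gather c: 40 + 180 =220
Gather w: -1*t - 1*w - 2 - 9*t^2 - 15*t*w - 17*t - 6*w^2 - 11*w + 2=-9*t^2 - 18*t - 6*w^2 + w*(-15*t - 12)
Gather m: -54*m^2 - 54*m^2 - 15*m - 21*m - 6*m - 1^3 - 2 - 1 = -108*m^2 - 42*m - 4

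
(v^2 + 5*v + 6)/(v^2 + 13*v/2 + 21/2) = 2*(v + 2)/(2*v + 7)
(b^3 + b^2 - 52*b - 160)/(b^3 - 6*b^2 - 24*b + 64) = (b + 5)/(b - 2)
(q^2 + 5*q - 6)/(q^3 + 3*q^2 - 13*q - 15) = (q^2 + 5*q - 6)/(q^3 + 3*q^2 - 13*q - 15)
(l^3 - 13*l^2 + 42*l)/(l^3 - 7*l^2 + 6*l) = (l - 7)/(l - 1)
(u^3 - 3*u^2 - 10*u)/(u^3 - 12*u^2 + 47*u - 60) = u*(u + 2)/(u^2 - 7*u + 12)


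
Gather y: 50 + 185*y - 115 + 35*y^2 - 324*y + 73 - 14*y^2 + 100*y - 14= 21*y^2 - 39*y - 6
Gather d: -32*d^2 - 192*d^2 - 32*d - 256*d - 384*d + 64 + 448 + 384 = -224*d^2 - 672*d + 896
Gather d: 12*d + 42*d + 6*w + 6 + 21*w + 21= 54*d + 27*w + 27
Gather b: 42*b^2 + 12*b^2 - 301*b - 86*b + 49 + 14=54*b^2 - 387*b + 63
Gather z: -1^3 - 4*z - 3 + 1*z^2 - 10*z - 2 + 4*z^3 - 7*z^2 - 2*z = 4*z^3 - 6*z^2 - 16*z - 6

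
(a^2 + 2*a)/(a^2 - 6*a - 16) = a/(a - 8)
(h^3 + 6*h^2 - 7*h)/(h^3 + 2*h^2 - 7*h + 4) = h*(h + 7)/(h^2 + 3*h - 4)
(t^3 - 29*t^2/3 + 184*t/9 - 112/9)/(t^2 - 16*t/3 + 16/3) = (3*t^2 - 25*t + 28)/(3*(t - 4))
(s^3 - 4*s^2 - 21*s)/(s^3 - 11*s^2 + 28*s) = (s + 3)/(s - 4)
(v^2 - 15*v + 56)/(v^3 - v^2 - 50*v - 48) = (v - 7)/(v^2 + 7*v + 6)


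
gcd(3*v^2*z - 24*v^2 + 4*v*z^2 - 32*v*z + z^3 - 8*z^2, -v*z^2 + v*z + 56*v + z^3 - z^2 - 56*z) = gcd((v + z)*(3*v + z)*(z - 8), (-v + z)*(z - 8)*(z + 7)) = z - 8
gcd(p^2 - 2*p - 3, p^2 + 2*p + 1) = p + 1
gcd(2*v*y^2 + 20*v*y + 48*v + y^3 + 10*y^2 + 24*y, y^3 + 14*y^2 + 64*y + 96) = y^2 + 10*y + 24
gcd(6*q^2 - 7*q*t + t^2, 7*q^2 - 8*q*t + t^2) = q - t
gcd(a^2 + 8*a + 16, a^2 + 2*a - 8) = a + 4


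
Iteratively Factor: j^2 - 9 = (j - 3)*(j + 3)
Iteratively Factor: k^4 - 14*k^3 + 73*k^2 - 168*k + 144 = (k - 3)*(k^3 - 11*k^2 + 40*k - 48) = (k - 4)*(k - 3)*(k^2 - 7*k + 12) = (k - 4)^2*(k - 3)*(k - 3)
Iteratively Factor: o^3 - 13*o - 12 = (o + 3)*(o^2 - 3*o - 4) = (o - 4)*(o + 3)*(o + 1)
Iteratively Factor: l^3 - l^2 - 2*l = (l)*(l^2 - l - 2) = l*(l + 1)*(l - 2)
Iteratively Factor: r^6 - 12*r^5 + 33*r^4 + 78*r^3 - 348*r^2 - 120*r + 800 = (r + 2)*(r^5 - 14*r^4 + 61*r^3 - 44*r^2 - 260*r + 400) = (r + 2)^2*(r^4 - 16*r^3 + 93*r^2 - 230*r + 200) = (r - 5)*(r + 2)^2*(r^3 - 11*r^2 + 38*r - 40) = (r - 5)*(r - 4)*(r + 2)^2*(r^2 - 7*r + 10) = (r - 5)^2*(r - 4)*(r + 2)^2*(r - 2)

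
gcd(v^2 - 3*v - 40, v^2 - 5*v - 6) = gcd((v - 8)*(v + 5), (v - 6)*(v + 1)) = 1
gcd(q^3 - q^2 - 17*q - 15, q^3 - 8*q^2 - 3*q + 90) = q^2 - 2*q - 15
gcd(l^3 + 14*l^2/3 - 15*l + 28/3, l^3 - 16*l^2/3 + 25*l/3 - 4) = l^2 - 7*l/3 + 4/3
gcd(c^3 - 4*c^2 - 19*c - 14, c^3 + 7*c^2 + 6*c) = c + 1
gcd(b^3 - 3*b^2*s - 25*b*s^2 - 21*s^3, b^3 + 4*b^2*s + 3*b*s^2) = b^2 + 4*b*s + 3*s^2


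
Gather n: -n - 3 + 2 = -n - 1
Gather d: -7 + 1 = -6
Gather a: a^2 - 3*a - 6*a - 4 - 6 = a^2 - 9*a - 10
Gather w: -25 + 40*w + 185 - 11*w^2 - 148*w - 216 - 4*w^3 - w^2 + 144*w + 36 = -4*w^3 - 12*w^2 + 36*w - 20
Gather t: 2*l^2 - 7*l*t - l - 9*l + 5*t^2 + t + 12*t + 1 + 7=2*l^2 - 10*l + 5*t^2 + t*(13 - 7*l) + 8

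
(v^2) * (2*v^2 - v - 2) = 2*v^4 - v^3 - 2*v^2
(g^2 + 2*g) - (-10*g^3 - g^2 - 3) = 10*g^3 + 2*g^2 + 2*g + 3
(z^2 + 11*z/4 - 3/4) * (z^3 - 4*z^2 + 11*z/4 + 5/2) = z^5 - 5*z^4/4 - 9*z^3 + 209*z^2/16 + 77*z/16 - 15/8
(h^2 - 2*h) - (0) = h^2 - 2*h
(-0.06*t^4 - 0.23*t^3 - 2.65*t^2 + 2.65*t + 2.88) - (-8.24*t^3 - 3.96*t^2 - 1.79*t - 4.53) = -0.06*t^4 + 8.01*t^3 + 1.31*t^2 + 4.44*t + 7.41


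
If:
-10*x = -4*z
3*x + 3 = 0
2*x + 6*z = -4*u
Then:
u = 17/4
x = -1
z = -5/2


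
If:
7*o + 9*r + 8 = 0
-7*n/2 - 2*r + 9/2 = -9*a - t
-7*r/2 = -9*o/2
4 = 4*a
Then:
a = 1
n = 2*t/7 + 1899/455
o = -28/65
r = -36/65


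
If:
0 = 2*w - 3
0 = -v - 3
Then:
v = -3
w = 3/2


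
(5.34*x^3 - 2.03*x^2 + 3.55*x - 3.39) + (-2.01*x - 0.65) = 5.34*x^3 - 2.03*x^2 + 1.54*x - 4.04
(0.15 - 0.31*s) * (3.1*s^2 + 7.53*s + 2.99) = -0.961*s^3 - 1.8693*s^2 + 0.2026*s + 0.4485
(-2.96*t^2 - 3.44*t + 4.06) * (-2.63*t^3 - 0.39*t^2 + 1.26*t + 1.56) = 7.7848*t^5 + 10.2016*t^4 - 13.0658*t^3 - 10.5354*t^2 - 0.250800000000001*t + 6.3336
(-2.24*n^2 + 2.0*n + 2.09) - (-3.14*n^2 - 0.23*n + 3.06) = 0.9*n^2 + 2.23*n - 0.97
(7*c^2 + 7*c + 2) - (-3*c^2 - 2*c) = 10*c^2 + 9*c + 2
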